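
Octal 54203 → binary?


Each octal digit → 3 binary bits:
  5 = 101
  4 = 100
  2 = 010
  0 = 000
  3 = 011
Concatenate: 101 100 010 000 011
= 101100010000011


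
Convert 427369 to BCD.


Each digit → 4-bit binary:
  4 → 0100
  2 → 0010
  7 → 0111
  3 → 0011
  6 → 0110
  9 → 1001
= 0100 0010 0111 0011 0110 1001


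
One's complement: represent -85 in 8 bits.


Original: 01010101
Invert all bits:
  bit 0: 0 → 1
  bit 1: 1 → 0
  bit 2: 0 → 1
  bit 3: 1 → 0
  bit 4: 0 → 1
  bit 5: 1 → 0
  bit 6: 0 → 1
  bit 7: 1 → 0
= 10101010


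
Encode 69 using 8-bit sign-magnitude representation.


Sign bit: 0 (positive)
Magnitude: 69 = 1000101
= 01000101


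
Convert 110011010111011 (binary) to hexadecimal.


Group into 4-bit nibbles: 0110011010111011
  0110 = 6
  0110 = 6
  1011 = B
  1011 = B
= 0x66BB


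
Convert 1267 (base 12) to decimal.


Positional values (base 12):
  7 × 12^0 = 7 × 1 = 7
  6 × 12^1 = 6 × 12 = 72
  2 × 12^2 = 2 × 144 = 288
  1 × 12^3 = 1 × 1728 = 1728
Sum = 7 + 72 + 288 + 1728
= 2095


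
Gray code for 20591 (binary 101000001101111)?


Binary: 101000001101111
Gray code: G = B XOR (B >> 1)
B >> 1 = 010100000110111
101000001101111 XOR 010100000110111:
  1 XOR 0 = 1
  0 XOR 1 = 1
  1 XOR 0 = 1
  0 XOR 1 = 1
  0 XOR 0 = 0
  0 XOR 0 = 0
  0 XOR 0 = 0
  0 XOR 0 = 0
  1 XOR 0 = 1
  1 XOR 1 = 0
  0 XOR 1 = 1
  1 XOR 0 = 1
  1 XOR 1 = 0
  1 XOR 1 = 0
  1 XOR 1 = 0
= 111100001011000


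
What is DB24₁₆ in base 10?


Positional values:
Position 0: 4 × 16^0 = 4 × 1 = 4
Position 1: 2 × 16^1 = 2 × 16 = 32
Position 2: B × 16^2 = 11 × 256 = 2816
Position 3: D × 16^3 = 13 × 4096 = 53248
Sum = 4 + 32 + 2816 + 53248
= 56100


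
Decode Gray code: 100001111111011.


Gray code: 100001111111011
MSB stays the same: 1
Each subsequent bit = prev_binary XOR current_gray:
  B[1] = 1 XOR 0 = 1
  B[2] = 1 XOR 0 = 1
  B[3] = 1 XOR 0 = 1
  B[4] = 1 XOR 0 = 1
  B[5] = 1 XOR 1 = 0
  B[6] = 0 XOR 1 = 1
  B[7] = 1 XOR 1 = 0
  B[8] = 0 XOR 1 = 1
  B[9] = 1 XOR 1 = 0
  B[10] = 0 XOR 1 = 1
  B[11] = 1 XOR 1 = 0
  B[12] = 0 XOR 0 = 0
  B[13] = 0 XOR 1 = 1
  B[14] = 1 XOR 1 = 0
= 111110101010010 (32082 decimal)


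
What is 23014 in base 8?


Divide by 8 repeatedly:
23014 ÷ 8 = 2876 remainder 6
2876 ÷ 8 = 359 remainder 4
359 ÷ 8 = 44 remainder 7
44 ÷ 8 = 5 remainder 4
5 ÷ 8 = 0 remainder 5
Reading remainders bottom-up:
= 0o54746


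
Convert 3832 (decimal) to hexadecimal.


Divide by 16 repeatedly:
3832 ÷ 16 = 239 remainder 8 (8)
239 ÷ 16 = 14 remainder 15 (F)
14 ÷ 16 = 0 remainder 14 (E)
Reading remainders bottom-up:
= 0xEF8


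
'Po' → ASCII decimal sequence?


String: 'Po'  (2 characters)
Per-character ASCII lookup:
  'P': uppercase starts at 65: 'P' = 65 + 15 = 80
  'o': lowercase starts at 97: 'o' = 97 + 14 = 111
= 80 111


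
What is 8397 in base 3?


Divide by 3 repeatedly:
8397 ÷ 3 = 2799 remainder 0
2799 ÷ 3 = 933 remainder 0
933 ÷ 3 = 311 remainder 0
311 ÷ 3 = 103 remainder 2
103 ÷ 3 = 34 remainder 1
34 ÷ 3 = 11 remainder 1
11 ÷ 3 = 3 remainder 2
3 ÷ 3 = 1 remainder 0
1 ÷ 3 = 0 remainder 1
Reading remainders bottom-up:
= 102112000


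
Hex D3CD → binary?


Each hex digit → 4 binary bits:
  D = 1101
  3 = 0011
  C = 1100
  D = 1101
Concatenate: 1101 0011 1100 1101
= 1101001111001101


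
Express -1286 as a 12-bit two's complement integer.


Original: 010100000110
Step 1 - Invert all bits: 101011111001
Step 2 - Add 1: 101011111001 + 1
= 101011111010 (represents -1286)


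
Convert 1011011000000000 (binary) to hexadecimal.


Group into 4-bit nibbles: 1011011000000000
  1011 = B
  0110 = 6
  0000 = 0
  0000 = 0
= 0xB600


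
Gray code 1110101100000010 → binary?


Gray code: 1110101100000010
MSB stays the same: 1
Each subsequent bit = prev_binary XOR current_gray:
  B[1] = 1 XOR 1 = 0
  B[2] = 0 XOR 1 = 1
  B[3] = 1 XOR 0 = 1
  B[4] = 1 XOR 1 = 0
  B[5] = 0 XOR 0 = 0
  B[6] = 0 XOR 1 = 1
  B[7] = 1 XOR 1 = 0
  B[8] = 0 XOR 0 = 0
  B[9] = 0 XOR 0 = 0
  B[10] = 0 XOR 0 = 0
  B[11] = 0 XOR 0 = 0
  B[12] = 0 XOR 0 = 0
  B[13] = 0 XOR 0 = 0
  B[14] = 0 XOR 1 = 1
  B[15] = 1 XOR 0 = 1
= 1011001000000011 (45571 decimal)


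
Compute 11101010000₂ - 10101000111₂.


Align and subtract column by column (LSB to MSB, borrowing when needed):
  11101010000
- 10101000111
  -----------
  col 0: (0 - 0 borrow-in) - 1 → borrow from next column: (0+2) - 1 = 1, borrow out 1
  col 1: (0 - 1 borrow-in) - 1 → borrow from next column: (-1+2) - 1 = 0, borrow out 1
  col 2: (0 - 1 borrow-in) - 1 → borrow from next column: (-1+2) - 1 = 0, borrow out 1
  col 3: (0 - 1 borrow-in) - 0 → borrow from next column: (-1+2) - 0 = 1, borrow out 1
  col 4: (1 - 1 borrow-in) - 0 → 0 - 0 = 0, borrow out 0
  col 5: (0 - 0 borrow-in) - 0 → 0 - 0 = 0, borrow out 0
  col 6: (1 - 0 borrow-in) - 1 → 1 - 1 = 0, borrow out 0
  col 7: (0 - 0 borrow-in) - 0 → 0 - 0 = 0, borrow out 0
  col 8: (1 - 0 borrow-in) - 1 → 1 - 1 = 0, borrow out 0
  col 9: (1 - 0 borrow-in) - 0 → 1 - 0 = 1, borrow out 0
  col 10: (1 - 0 borrow-in) - 1 → 1 - 1 = 0, borrow out 0
Reading bits MSB→LSB: 01000001001
Strip leading zeros: 1000001001
= 1000001001


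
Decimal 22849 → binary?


Divide by 2 repeatedly:
22849 ÷ 2 = 11424 remainder 1
11424 ÷ 2 = 5712 remainder 0
5712 ÷ 2 = 2856 remainder 0
2856 ÷ 2 = 1428 remainder 0
1428 ÷ 2 = 714 remainder 0
714 ÷ 2 = 357 remainder 0
357 ÷ 2 = 178 remainder 1
178 ÷ 2 = 89 remainder 0
89 ÷ 2 = 44 remainder 1
44 ÷ 2 = 22 remainder 0
22 ÷ 2 = 11 remainder 0
11 ÷ 2 = 5 remainder 1
5 ÷ 2 = 2 remainder 1
2 ÷ 2 = 1 remainder 0
1 ÷ 2 = 0 remainder 1
Reading remainders bottom-up:
= 101100101000001


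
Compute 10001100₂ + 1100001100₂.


Align and add column by column (LSB to MSB, carry propagating):
  00010001100
+ 01100001100
  -----------
  col 0: 0 + 0 + 0 (carry in) = 0 → bit 0, carry out 0
  col 1: 0 + 0 + 0 (carry in) = 0 → bit 0, carry out 0
  col 2: 1 + 1 + 0 (carry in) = 2 → bit 0, carry out 1
  col 3: 1 + 1 + 1 (carry in) = 3 → bit 1, carry out 1
  col 4: 0 + 0 + 1 (carry in) = 1 → bit 1, carry out 0
  col 5: 0 + 0 + 0 (carry in) = 0 → bit 0, carry out 0
  col 6: 0 + 0 + 0 (carry in) = 0 → bit 0, carry out 0
  col 7: 1 + 0 + 0 (carry in) = 1 → bit 1, carry out 0
  col 8: 0 + 1 + 0 (carry in) = 1 → bit 1, carry out 0
  col 9: 0 + 1 + 0 (carry in) = 1 → bit 1, carry out 0
  col 10: 0 + 0 + 0 (carry in) = 0 → bit 0, carry out 0
Reading bits MSB→LSB: 01110011000
Strip leading zeros: 1110011000
= 1110011000


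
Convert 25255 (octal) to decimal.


Positional values:
Position 0: 5 × 8^0 = 5
Position 1: 5 × 8^1 = 40
Position 2: 2 × 8^2 = 128
Position 3: 5 × 8^3 = 2560
Position 4: 2 × 8^4 = 8192
Sum = 5 + 40 + 128 + 2560 + 8192
= 10925


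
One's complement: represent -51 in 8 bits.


Original: 00110011
Invert all bits:
  bit 0: 0 → 1
  bit 1: 0 → 1
  bit 2: 1 → 0
  bit 3: 1 → 0
  bit 4: 0 → 1
  bit 5: 0 → 1
  bit 6: 1 → 0
  bit 7: 1 → 0
= 11001100


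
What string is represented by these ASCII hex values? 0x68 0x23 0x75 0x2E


Codes (hex): 0x68 0x23 0x75 0x2E
Per-code ASCII lookup:
  0x68 = 104  (range 97-122: lowercase, 104 - 97 = 7) → 'h'
  0x23 = 35  (special character) → '#'
  0x75 = 117  (range 97-122: lowercase, 117 - 97 = 20) → 'u'
  0x2E = 46  (special character) → '.'
= 'h#u.'


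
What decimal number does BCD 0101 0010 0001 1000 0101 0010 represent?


Each 4-bit group → digit:
  0101 → 5
  0010 → 2
  0001 → 1
  1000 → 8
  0101 → 5
  0010 → 2
= 521852


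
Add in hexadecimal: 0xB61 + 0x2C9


Align and add column by column (LSB to MSB, each column mod 16 with carry):
  0B61
+ 02C9
  ----
  col 0: 1(1) + 9(9) + 0 (carry in) = 10 → A(10), carry out 0
  col 1: 6(6) + C(12) + 0 (carry in) = 18 → 2(2), carry out 1
  col 2: B(11) + 2(2) + 1 (carry in) = 14 → E(14), carry out 0
  col 3: 0(0) + 0(0) + 0 (carry in) = 0 → 0(0), carry out 0
Reading digits MSB→LSB: 0E2A
Strip leading zeros: E2A
= 0xE2A


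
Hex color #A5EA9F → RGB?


Hex: #A5EA9F
R = A5₁₆ = 165
G = EA₁₆ = 234
B = 9F₁₆ = 159
= RGB(165, 234, 159)


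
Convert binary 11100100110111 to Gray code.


Binary: 11100100110111
Gray code: G = B XOR (B >> 1)
B >> 1 = 01110010011011
11100100110111 XOR 01110010011011:
  1 XOR 0 = 1
  1 XOR 1 = 0
  1 XOR 1 = 0
  0 XOR 1 = 1
  0 XOR 0 = 0
  1 XOR 0 = 1
  0 XOR 1 = 1
  0 XOR 0 = 0
  1 XOR 0 = 1
  1 XOR 1 = 0
  0 XOR 1 = 1
  1 XOR 0 = 1
  1 XOR 1 = 0
  1 XOR 1 = 0
= 10010110101100


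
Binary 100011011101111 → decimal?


Positional values:
Bit 0: 1 × 2^0 = 1
Bit 1: 1 × 2^1 = 2
Bit 2: 1 × 2^2 = 4
Bit 3: 1 × 2^3 = 8
Bit 5: 1 × 2^5 = 32
Bit 6: 1 × 2^6 = 64
Bit 7: 1 × 2^7 = 128
Bit 9: 1 × 2^9 = 512
Bit 10: 1 × 2^10 = 1024
Bit 14: 1 × 2^14 = 16384
Sum = 1 + 2 + 4 + 8 + 32 + 64 + 128 + 512 + 1024 + 16384
= 18159


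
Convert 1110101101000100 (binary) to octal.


Group into 3-bit groups: 001110101101000100
  001 = 1
  110 = 6
  101 = 5
  101 = 5
  000 = 0
  100 = 4
= 0o165504


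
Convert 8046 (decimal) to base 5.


Divide by 5 repeatedly:
8046 ÷ 5 = 1609 remainder 1
1609 ÷ 5 = 321 remainder 4
321 ÷ 5 = 64 remainder 1
64 ÷ 5 = 12 remainder 4
12 ÷ 5 = 2 remainder 2
2 ÷ 5 = 0 remainder 2
Reading remainders bottom-up:
= 224141


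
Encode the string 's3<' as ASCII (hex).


String: 's3<'  (3 characters)
Per-character ASCII lookup:
  's': lowercase starts at 97: 's' = 97 + 18 = 115 → 0x73
  '3': digits start at 48: '3' = 48 + 3 = 51 → 0x33
  '<': special character: '<' = 60 → 0x3C
= 0x73 0x33 0x3C


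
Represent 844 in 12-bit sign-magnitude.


Sign bit: 0 (positive)
Magnitude: 844 = 01101001100
= 001101001100


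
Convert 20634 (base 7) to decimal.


Positional values (base 7):
  4 × 7^0 = 4 × 1 = 4
  3 × 7^1 = 3 × 7 = 21
  6 × 7^2 = 6 × 49 = 294
  0 × 7^3 = 0 × 343 = 0
  2 × 7^4 = 2 × 2401 = 4802
Sum = 4 + 21 + 294 + 0 + 4802
= 5121


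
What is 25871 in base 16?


Divide by 16 repeatedly:
25871 ÷ 16 = 1616 remainder 15 (F)
1616 ÷ 16 = 101 remainder 0 (0)
101 ÷ 16 = 6 remainder 5 (5)
6 ÷ 16 = 0 remainder 6 (6)
Reading remainders bottom-up:
= 0x650F


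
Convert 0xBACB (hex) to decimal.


Positional values:
Position 0: B × 16^0 = 11 × 1 = 11
Position 1: C × 16^1 = 12 × 16 = 192
Position 2: A × 16^2 = 10 × 256 = 2560
Position 3: B × 16^3 = 11 × 4096 = 45056
Sum = 11 + 192 + 2560 + 45056
= 47819


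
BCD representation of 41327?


Each digit → 4-bit binary:
  4 → 0100
  1 → 0001
  3 → 0011
  2 → 0010
  7 → 0111
= 0100 0001 0011 0010 0111


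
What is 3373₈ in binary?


Each octal digit → 3 binary bits:
  3 = 011
  3 = 011
  7 = 111
  3 = 011
Concatenate: 011 011 111 011
= 011011111011


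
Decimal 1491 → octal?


Divide by 8 repeatedly:
1491 ÷ 8 = 186 remainder 3
186 ÷ 8 = 23 remainder 2
23 ÷ 8 = 2 remainder 7
2 ÷ 8 = 0 remainder 2
Reading remainders bottom-up:
= 0o2723


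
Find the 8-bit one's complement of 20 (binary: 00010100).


Original: 00010100
Invert all bits:
  bit 0: 0 → 1
  bit 1: 0 → 1
  bit 2: 0 → 1
  bit 3: 1 → 0
  bit 4: 0 → 1
  bit 5: 1 → 0
  bit 6: 0 → 1
  bit 7: 0 → 1
= 11101011


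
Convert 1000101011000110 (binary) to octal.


Group into 3-bit groups: 001000101011000110
  001 = 1
  000 = 0
  101 = 5
  011 = 3
  000 = 0
  110 = 6
= 0o105306


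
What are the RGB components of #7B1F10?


Hex: #7B1F10
R = 7B₁₆ = 123
G = 1F₁₆ = 31
B = 10₁₆ = 16
= RGB(123, 31, 16)


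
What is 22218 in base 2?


Divide by 2 repeatedly:
22218 ÷ 2 = 11109 remainder 0
11109 ÷ 2 = 5554 remainder 1
5554 ÷ 2 = 2777 remainder 0
2777 ÷ 2 = 1388 remainder 1
1388 ÷ 2 = 694 remainder 0
694 ÷ 2 = 347 remainder 0
347 ÷ 2 = 173 remainder 1
173 ÷ 2 = 86 remainder 1
86 ÷ 2 = 43 remainder 0
43 ÷ 2 = 21 remainder 1
21 ÷ 2 = 10 remainder 1
10 ÷ 2 = 5 remainder 0
5 ÷ 2 = 2 remainder 1
2 ÷ 2 = 1 remainder 0
1 ÷ 2 = 0 remainder 1
Reading remainders bottom-up:
= 101011011001010


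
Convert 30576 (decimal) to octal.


Divide by 8 repeatedly:
30576 ÷ 8 = 3822 remainder 0
3822 ÷ 8 = 477 remainder 6
477 ÷ 8 = 59 remainder 5
59 ÷ 8 = 7 remainder 3
7 ÷ 8 = 0 remainder 7
Reading remainders bottom-up:
= 0o73560


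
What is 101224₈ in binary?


Each octal digit → 3 binary bits:
  1 = 001
  0 = 000
  1 = 001
  2 = 010
  2 = 010
  4 = 100
Concatenate: 001 000 001 010 010 100
= 001000001010010100


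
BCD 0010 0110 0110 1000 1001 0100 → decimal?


Each 4-bit group → digit:
  0010 → 2
  0110 → 6
  0110 → 6
  1000 → 8
  1001 → 9
  0100 → 4
= 266894


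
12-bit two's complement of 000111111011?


Original: 000111111011
Step 1 - Invert all bits: 111000000100
Step 2 - Add 1: 111000000100 + 1
= 111000000101 (represents -507)


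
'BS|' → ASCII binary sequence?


String: 'BS|'  (3 characters)
Per-character ASCII lookup:
  'B': uppercase starts at 65: 'B' = 65 + 1 = 66 → 1000010
  'S': uppercase starts at 65: 'S' = 65 + 18 = 83 → 1010011
  '|': special character: '|' = 124 → 1111100
= 1000010 1010011 1111100


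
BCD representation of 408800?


Each digit → 4-bit binary:
  4 → 0100
  0 → 0000
  8 → 1000
  8 → 1000
  0 → 0000
  0 → 0000
= 0100 0000 1000 1000 0000 0000


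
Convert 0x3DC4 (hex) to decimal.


Positional values:
Position 0: 4 × 16^0 = 4 × 1 = 4
Position 1: C × 16^1 = 12 × 16 = 192
Position 2: D × 16^2 = 13 × 256 = 3328
Position 3: 3 × 16^3 = 3 × 4096 = 12288
Sum = 4 + 192 + 3328 + 12288
= 15812


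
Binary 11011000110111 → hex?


Group into 4-bit nibbles: 0011011000110111
  0011 = 3
  0110 = 6
  0011 = 3
  0111 = 7
= 0x3637


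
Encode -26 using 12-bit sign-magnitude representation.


Sign bit: 1 (negative)
Magnitude: 26 = 00000011010
= 100000011010


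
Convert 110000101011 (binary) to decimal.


Positional values:
Bit 0: 1 × 2^0 = 1
Bit 1: 1 × 2^1 = 2
Bit 3: 1 × 2^3 = 8
Bit 5: 1 × 2^5 = 32
Bit 10: 1 × 2^10 = 1024
Bit 11: 1 × 2^11 = 2048
Sum = 1 + 2 + 8 + 32 + 1024 + 2048
= 3115


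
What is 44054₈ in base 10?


Positional values:
Position 0: 4 × 8^0 = 4
Position 1: 5 × 8^1 = 40
Position 2: 0 × 8^2 = 0
Position 3: 4 × 8^3 = 2048
Position 4: 4 × 8^4 = 16384
Sum = 4 + 40 + 0 + 2048 + 16384
= 18476


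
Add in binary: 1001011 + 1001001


Align and add column by column (LSB to MSB, carry propagating):
  01001011
+ 01001001
  --------
  col 0: 1 + 1 + 0 (carry in) = 2 → bit 0, carry out 1
  col 1: 1 + 0 + 1 (carry in) = 2 → bit 0, carry out 1
  col 2: 0 + 0 + 1 (carry in) = 1 → bit 1, carry out 0
  col 3: 1 + 1 + 0 (carry in) = 2 → bit 0, carry out 1
  col 4: 0 + 0 + 1 (carry in) = 1 → bit 1, carry out 0
  col 5: 0 + 0 + 0 (carry in) = 0 → bit 0, carry out 0
  col 6: 1 + 1 + 0 (carry in) = 2 → bit 0, carry out 1
  col 7: 0 + 0 + 1 (carry in) = 1 → bit 1, carry out 0
Reading bits MSB→LSB: 10010100
Strip leading zeros: 10010100
= 10010100


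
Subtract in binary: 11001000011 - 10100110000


Align and subtract column by column (LSB to MSB, borrowing when needed):
  11001000011
- 10100110000
  -----------
  col 0: (1 - 0 borrow-in) - 0 → 1 - 0 = 1, borrow out 0
  col 1: (1 - 0 borrow-in) - 0 → 1 - 0 = 1, borrow out 0
  col 2: (0 - 0 borrow-in) - 0 → 0 - 0 = 0, borrow out 0
  col 3: (0 - 0 borrow-in) - 0 → 0 - 0 = 0, borrow out 0
  col 4: (0 - 0 borrow-in) - 1 → borrow from next column: (0+2) - 1 = 1, borrow out 1
  col 5: (0 - 1 borrow-in) - 1 → borrow from next column: (-1+2) - 1 = 0, borrow out 1
  col 6: (1 - 1 borrow-in) - 0 → 0 - 0 = 0, borrow out 0
  col 7: (0 - 0 borrow-in) - 0 → 0 - 0 = 0, borrow out 0
  col 8: (0 - 0 borrow-in) - 1 → borrow from next column: (0+2) - 1 = 1, borrow out 1
  col 9: (1 - 1 borrow-in) - 0 → 0 - 0 = 0, borrow out 0
  col 10: (1 - 0 borrow-in) - 1 → 1 - 1 = 0, borrow out 0
Reading bits MSB→LSB: 00100010011
Strip leading zeros: 100010011
= 100010011


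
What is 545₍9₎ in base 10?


Positional values (base 9):
  5 × 9^0 = 5 × 1 = 5
  4 × 9^1 = 4 × 9 = 36
  5 × 9^2 = 5 × 81 = 405
Sum = 5 + 36 + 405
= 446


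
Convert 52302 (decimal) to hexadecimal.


Divide by 16 repeatedly:
52302 ÷ 16 = 3268 remainder 14 (E)
3268 ÷ 16 = 204 remainder 4 (4)
204 ÷ 16 = 12 remainder 12 (C)
12 ÷ 16 = 0 remainder 12 (C)
Reading remainders bottom-up:
= 0xCC4E


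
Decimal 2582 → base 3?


Divide by 3 repeatedly:
2582 ÷ 3 = 860 remainder 2
860 ÷ 3 = 286 remainder 2
286 ÷ 3 = 95 remainder 1
95 ÷ 3 = 31 remainder 2
31 ÷ 3 = 10 remainder 1
10 ÷ 3 = 3 remainder 1
3 ÷ 3 = 1 remainder 0
1 ÷ 3 = 0 remainder 1
Reading remainders bottom-up:
= 10112122


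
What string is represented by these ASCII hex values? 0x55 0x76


Codes (hex): 0x55 0x76
Per-code ASCII lookup:
  0x55 = 85  (range 65-90: uppercase, 85 - 65 = 20) → 'U'
  0x76 = 118  (range 97-122: lowercase, 118 - 97 = 21) → 'v'
= 'Uv'


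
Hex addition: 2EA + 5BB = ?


Align and add column by column (LSB to MSB, each column mod 16 with carry):
  02EA
+ 05BB
  ----
  col 0: A(10) + B(11) + 0 (carry in) = 21 → 5(5), carry out 1
  col 1: E(14) + B(11) + 1 (carry in) = 26 → A(10), carry out 1
  col 2: 2(2) + 5(5) + 1 (carry in) = 8 → 8(8), carry out 0
  col 3: 0(0) + 0(0) + 0 (carry in) = 0 → 0(0), carry out 0
Reading digits MSB→LSB: 08A5
Strip leading zeros: 8A5
= 0x8A5


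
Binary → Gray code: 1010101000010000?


Binary: 1010101000010000
Gray code: G = B XOR (B >> 1)
B >> 1 = 0101010100001000
1010101000010000 XOR 0101010100001000:
  1 XOR 0 = 1
  0 XOR 1 = 1
  1 XOR 0 = 1
  0 XOR 1 = 1
  1 XOR 0 = 1
  0 XOR 1 = 1
  1 XOR 0 = 1
  0 XOR 1 = 1
  0 XOR 0 = 0
  0 XOR 0 = 0
  0 XOR 0 = 0
  1 XOR 0 = 1
  0 XOR 1 = 1
  0 XOR 0 = 0
  0 XOR 0 = 0
  0 XOR 0 = 0
= 1111111100011000


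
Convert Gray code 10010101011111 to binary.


Gray code: 10010101011111
MSB stays the same: 1
Each subsequent bit = prev_binary XOR current_gray:
  B[1] = 1 XOR 0 = 1
  B[2] = 1 XOR 0 = 1
  B[3] = 1 XOR 1 = 0
  B[4] = 0 XOR 0 = 0
  B[5] = 0 XOR 1 = 1
  B[6] = 1 XOR 0 = 1
  B[7] = 1 XOR 1 = 0
  B[8] = 0 XOR 0 = 0
  B[9] = 0 XOR 1 = 1
  B[10] = 1 XOR 1 = 0
  B[11] = 0 XOR 1 = 1
  B[12] = 1 XOR 1 = 0
  B[13] = 0 XOR 1 = 1
= 11100110010101 (14741 decimal)


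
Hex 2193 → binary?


Each hex digit → 4 binary bits:
  2 = 0010
  1 = 0001
  9 = 1001
  3 = 0011
Concatenate: 0010 0001 1001 0011
= 0010000110010011


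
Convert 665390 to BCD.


Each digit → 4-bit binary:
  6 → 0110
  6 → 0110
  5 → 0101
  3 → 0011
  9 → 1001
  0 → 0000
= 0110 0110 0101 0011 1001 0000


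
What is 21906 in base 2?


Divide by 2 repeatedly:
21906 ÷ 2 = 10953 remainder 0
10953 ÷ 2 = 5476 remainder 1
5476 ÷ 2 = 2738 remainder 0
2738 ÷ 2 = 1369 remainder 0
1369 ÷ 2 = 684 remainder 1
684 ÷ 2 = 342 remainder 0
342 ÷ 2 = 171 remainder 0
171 ÷ 2 = 85 remainder 1
85 ÷ 2 = 42 remainder 1
42 ÷ 2 = 21 remainder 0
21 ÷ 2 = 10 remainder 1
10 ÷ 2 = 5 remainder 0
5 ÷ 2 = 2 remainder 1
2 ÷ 2 = 1 remainder 0
1 ÷ 2 = 0 remainder 1
Reading remainders bottom-up:
= 101010110010010


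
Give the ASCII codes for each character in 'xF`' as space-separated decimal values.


String: 'xF`'  (3 characters)
Per-character ASCII lookup:
  'x': lowercase starts at 97: 'x' = 97 + 23 = 120
  'F': uppercase starts at 65: 'F' = 65 + 5 = 70
  '`': special character: '`' = 96
= 120 70 96


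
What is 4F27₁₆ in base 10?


Positional values:
Position 0: 7 × 16^0 = 7 × 1 = 7
Position 1: 2 × 16^1 = 2 × 16 = 32
Position 2: F × 16^2 = 15 × 256 = 3840
Position 3: 4 × 16^3 = 4 × 4096 = 16384
Sum = 7 + 32 + 3840 + 16384
= 20263


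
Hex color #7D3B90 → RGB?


Hex: #7D3B90
R = 7D₁₆ = 125
G = 3B₁₆ = 59
B = 90₁₆ = 144
= RGB(125, 59, 144)


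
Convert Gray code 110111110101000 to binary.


Gray code: 110111110101000
MSB stays the same: 1
Each subsequent bit = prev_binary XOR current_gray:
  B[1] = 1 XOR 1 = 0
  B[2] = 0 XOR 0 = 0
  B[3] = 0 XOR 1 = 1
  B[4] = 1 XOR 1 = 0
  B[5] = 0 XOR 1 = 1
  B[6] = 1 XOR 1 = 0
  B[7] = 0 XOR 1 = 1
  B[8] = 1 XOR 0 = 1
  B[9] = 1 XOR 1 = 0
  B[10] = 0 XOR 0 = 0
  B[11] = 0 XOR 1 = 1
  B[12] = 1 XOR 0 = 1
  B[13] = 1 XOR 0 = 1
  B[14] = 1 XOR 0 = 1
= 100101011001111 (19151 decimal)


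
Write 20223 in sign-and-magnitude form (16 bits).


Sign bit: 0 (positive)
Magnitude: 20223 = 100111011111111
= 0100111011111111


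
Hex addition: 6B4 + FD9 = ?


Align and add column by column (LSB to MSB, each column mod 16 with carry):
  06B4
+ 0FD9
  ----
  col 0: 4(4) + 9(9) + 0 (carry in) = 13 → D(13), carry out 0
  col 1: B(11) + D(13) + 0 (carry in) = 24 → 8(8), carry out 1
  col 2: 6(6) + F(15) + 1 (carry in) = 22 → 6(6), carry out 1
  col 3: 0(0) + 0(0) + 1 (carry in) = 1 → 1(1), carry out 0
Reading digits MSB→LSB: 168D
Strip leading zeros: 168D
= 0x168D


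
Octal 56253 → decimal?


Positional values:
Position 0: 3 × 8^0 = 3
Position 1: 5 × 8^1 = 40
Position 2: 2 × 8^2 = 128
Position 3: 6 × 8^3 = 3072
Position 4: 5 × 8^4 = 20480
Sum = 3 + 40 + 128 + 3072 + 20480
= 23723


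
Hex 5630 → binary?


Each hex digit → 4 binary bits:
  5 = 0101
  6 = 0110
  3 = 0011
  0 = 0000
Concatenate: 0101 0110 0011 0000
= 0101011000110000


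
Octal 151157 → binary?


Each octal digit → 3 binary bits:
  1 = 001
  5 = 101
  1 = 001
  1 = 001
  5 = 101
  7 = 111
Concatenate: 001 101 001 001 101 111
= 001101001001101111


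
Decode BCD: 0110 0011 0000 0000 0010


Each 4-bit group → digit:
  0110 → 6
  0011 → 3
  0000 → 0
  0000 → 0
  0010 → 2
= 63002


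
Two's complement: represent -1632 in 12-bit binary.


Original: 011001100000
Step 1 - Invert all bits: 100110011111
Step 2 - Add 1: 100110011111 + 1
= 100110100000 (represents -1632)


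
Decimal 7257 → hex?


Divide by 16 repeatedly:
7257 ÷ 16 = 453 remainder 9 (9)
453 ÷ 16 = 28 remainder 5 (5)
28 ÷ 16 = 1 remainder 12 (C)
1 ÷ 16 = 0 remainder 1 (1)
Reading remainders bottom-up:
= 0x1C59


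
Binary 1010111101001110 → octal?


Group into 3-bit groups: 001010111101001110
  001 = 1
  010 = 2
  111 = 7
  101 = 5
  001 = 1
  110 = 6
= 0o127516


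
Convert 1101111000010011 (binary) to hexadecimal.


Group into 4-bit nibbles: 1101111000010011
  1101 = D
  1110 = E
  0001 = 1
  0011 = 3
= 0xDE13


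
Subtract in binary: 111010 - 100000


Align and subtract column by column (LSB to MSB, borrowing when needed):
  111010
- 100000
  ------
  col 0: (0 - 0 borrow-in) - 0 → 0 - 0 = 0, borrow out 0
  col 1: (1 - 0 borrow-in) - 0 → 1 - 0 = 1, borrow out 0
  col 2: (0 - 0 borrow-in) - 0 → 0 - 0 = 0, borrow out 0
  col 3: (1 - 0 borrow-in) - 0 → 1 - 0 = 1, borrow out 0
  col 4: (1 - 0 borrow-in) - 0 → 1 - 0 = 1, borrow out 0
  col 5: (1 - 0 borrow-in) - 1 → 1 - 1 = 0, borrow out 0
Reading bits MSB→LSB: 011010
Strip leading zeros: 11010
= 11010


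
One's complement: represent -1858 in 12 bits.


Original: 011101000010
Invert all bits:
  bit 0: 0 → 1
  bit 1: 1 → 0
  bit 2: 1 → 0
  bit 3: 1 → 0
  bit 4: 0 → 1
  bit 5: 1 → 0
  bit 6: 0 → 1
  bit 7: 0 → 1
  bit 8: 0 → 1
  bit 9: 0 → 1
  bit 10: 1 → 0
  bit 11: 0 → 1
= 100010111101


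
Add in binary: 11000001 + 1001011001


Align and add column by column (LSB to MSB, carry propagating):
  00011000001
+ 01001011001
  -----------
  col 0: 1 + 1 + 0 (carry in) = 2 → bit 0, carry out 1
  col 1: 0 + 0 + 1 (carry in) = 1 → bit 1, carry out 0
  col 2: 0 + 0 + 0 (carry in) = 0 → bit 0, carry out 0
  col 3: 0 + 1 + 0 (carry in) = 1 → bit 1, carry out 0
  col 4: 0 + 1 + 0 (carry in) = 1 → bit 1, carry out 0
  col 5: 0 + 0 + 0 (carry in) = 0 → bit 0, carry out 0
  col 6: 1 + 1 + 0 (carry in) = 2 → bit 0, carry out 1
  col 7: 1 + 0 + 1 (carry in) = 2 → bit 0, carry out 1
  col 8: 0 + 0 + 1 (carry in) = 1 → bit 1, carry out 0
  col 9: 0 + 1 + 0 (carry in) = 1 → bit 1, carry out 0
  col 10: 0 + 0 + 0 (carry in) = 0 → bit 0, carry out 0
Reading bits MSB→LSB: 01100011010
Strip leading zeros: 1100011010
= 1100011010


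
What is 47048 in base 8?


Divide by 8 repeatedly:
47048 ÷ 8 = 5881 remainder 0
5881 ÷ 8 = 735 remainder 1
735 ÷ 8 = 91 remainder 7
91 ÷ 8 = 11 remainder 3
11 ÷ 8 = 1 remainder 3
1 ÷ 8 = 0 remainder 1
Reading remainders bottom-up:
= 0o133710


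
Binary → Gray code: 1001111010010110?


Binary: 1001111010010110
Gray code: G = B XOR (B >> 1)
B >> 1 = 0100111101001011
1001111010010110 XOR 0100111101001011:
  1 XOR 0 = 1
  0 XOR 1 = 1
  0 XOR 0 = 0
  1 XOR 0 = 1
  1 XOR 1 = 0
  1 XOR 1 = 0
  1 XOR 1 = 0
  0 XOR 1 = 1
  1 XOR 0 = 1
  0 XOR 1 = 1
  0 XOR 0 = 0
  1 XOR 0 = 1
  0 XOR 1 = 1
  1 XOR 0 = 1
  1 XOR 1 = 0
  0 XOR 1 = 1
= 1101000111011101


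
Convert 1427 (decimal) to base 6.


Divide by 6 repeatedly:
1427 ÷ 6 = 237 remainder 5
237 ÷ 6 = 39 remainder 3
39 ÷ 6 = 6 remainder 3
6 ÷ 6 = 1 remainder 0
1 ÷ 6 = 0 remainder 1
Reading remainders bottom-up:
= 10335


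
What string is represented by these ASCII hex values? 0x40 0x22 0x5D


Codes (hex): 0x40 0x22 0x5D
Per-code ASCII lookup:
  0x40 = 64  (special character) → '@'
  0x22 = 34  (special character) → '"'
  0x5D = 93  (special character) → ']'
= '@"]'


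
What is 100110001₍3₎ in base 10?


Positional values (base 3):
  1 × 3^0 = 1 × 1 = 1
  0 × 3^1 = 0 × 3 = 0
  0 × 3^2 = 0 × 9 = 0
  0 × 3^3 = 0 × 27 = 0
  1 × 3^4 = 1 × 81 = 81
  1 × 3^5 = 1 × 243 = 243
  0 × 3^6 = 0 × 729 = 0
  0 × 3^7 = 0 × 2187 = 0
  1 × 3^8 = 1 × 6561 = 6561
Sum = 1 + 0 + 0 + 0 + 81 + 243 + 0 + 0 + 6561
= 6886


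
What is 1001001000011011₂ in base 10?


Positional values:
Bit 0: 1 × 2^0 = 1
Bit 1: 1 × 2^1 = 2
Bit 3: 1 × 2^3 = 8
Bit 4: 1 × 2^4 = 16
Bit 9: 1 × 2^9 = 512
Bit 12: 1 × 2^12 = 4096
Bit 15: 1 × 2^15 = 32768
Sum = 1 + 2 + 8 + 16 + 512 + 4096 + 32768
= 37403


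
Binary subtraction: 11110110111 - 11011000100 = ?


Align and subtract column by column (LSB to MSB, borrowing when needed):
  11110110111
- 11011000100
  -----------
  col 0: (1 - 0 borrow-in) - 0 → 1 - 0 = 1, borrow out 0
  col 1: (1 - 0 borrow-in) - 0 → 1 - 0 = 1, borrow out 0
  col 2: (1 - 0 borrow-in) - 1 → 1 - 1 = 0, borrow out 0
  col 3: (0 - 0 borrow-in) - 0 → 0 - 0 = 0, borrow out 0
  col 4: (1 - 0 borrow-in) - 0 → 1 - 0 = 1, borrow out 0
  col 5: (1 - 0 borrow-in) - 0 → 1 - 0 = 1, borrow out 0
  col 6: (0 - 0 borrow-in) - 1 → borrow from next column: (0+2) - 1 = 1, borrow out 1
  col 7: (1 - 1 borrow-in) - 1 → borrow from next column: (0+2) - 1 = 1, borrow out 1
  col 8: (1 - 1 borrow-in) - 0 → 0 - 0 = 0, borrow out 0
  col 9: (1 - 0 borrow-in) - 1 → 1 - 1 = 0, borrow out 0
  col 10: (1 - 0 borrow-in) - 1 → 1 - 1 = 0, borrow out 0
Reading bits MSB→LSB: 00011110011
Strip leading zeros: 11110011
= 11110011


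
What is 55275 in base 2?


Divide by 2 repeatedly:
55275 ÷ 2 = 27637 remainder 1
27637 ÷ 2 = 13818 remainder 1
13818 ÷ 2 = 6909 remainder 0
6909 ÷ 2 = 3454 remainder 1
3454 ÷ 2 = 1727 remainder 0
1727 ÷ 2 = 863 remainder 1
863 ÷ 2 = 431 remainder 1
431 ÷ 2 = 215 remainder 1
215 ÷ 2 = 107 remainder 1
107 ÷ 2 = 53 remainder 1
53 ÷ 2 = 26 remainder 1
26 ÷ 2 = 13 remainder 0
13 ÷ 2 = 6 remainder 1
6 ÷ 2 = 3 remainder 0
3 ÷ 2 = 1 remainder 1
1 ÷ 2 = 0 remainder 1
Reading remainders bottom-up:
= 1101011111101011


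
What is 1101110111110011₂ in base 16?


Group into 4-bit nibbles: 1101110111110011
  1101 = D
  1101 = D
  1111 = F
  0011 = 3
= 0xDDF3


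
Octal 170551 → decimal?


Positional values:
Position 0: 1 × 8^0 = 1
Position 1: 5 × 8^1 = 40
Position 2: 5 × 8^2 = 320
Position 3: 0 × 8^3 = 0
Position 4: 7 × 8^4 = 28672
Position 5: 1 × 8^5 = 32768
Sum = 1 + 40 + 320 + 0 + 28672 + 32768
= 61801


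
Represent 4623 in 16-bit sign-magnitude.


Sign bit: 0 (positive)
Magnitude: 4623 = 001001000001111
= 0001001000001111


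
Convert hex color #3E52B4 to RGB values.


Hex: #3E52B4
R = 3E₁₆ = 62
G = 52₁₆ = 82
B = B4₁₆ = 180
= RGB(62, 82, 180)


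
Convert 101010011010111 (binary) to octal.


Group into 3-bit groups: 101010011010111
  101 = 5
  010 = 2
  011 = 3
  010 = 2
  111 = 7
= 0o52327


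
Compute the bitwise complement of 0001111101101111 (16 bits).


Original: 0001111101101111
Invert all bits:
  bit 0: 0 → 1
  bit 1: 0 → 1
  bit 2: 0 → 1
  bit 3: 1 → 0
  bit 4: 1 → 0
  bit 5: 1 → 0
  bit 6: 1 → 0
  bit 7: 1 → 0
  bit 8: 0 → 1
  bit 9: 1 → 0
  bit 10: 1 → 0
  bit 11: 0 → 1
  bit 12: 1 → 0
  bit 13: 1 → 0
  bit 14: 1 → 0
  bit 15: 1 → 0
= 1110000010010000


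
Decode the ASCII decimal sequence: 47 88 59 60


Codes (decimal): 47 88 59 60
Per-code ASCII lookup:
  47  (special character) → '/'
  88  (range 65-90: uppercase, 88 - 65 = 23) → 'X'
  59  (special character) → ';'
  60  (special character) → '<'
= '/X;<'


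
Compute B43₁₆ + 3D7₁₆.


Align and add column by column (LSB to MSB, each column mod 16 with carry):
  0B43
+ 03D7
  ----
  col 0: 3(3) + 7(7) + 0 (carry in) = 10 → A(10), carry out 0
  col 1: 4(4) + D(13) + 0 (carry in) = 17 → 1(1), carry out 1
  col 2: B(11) + 3(3) + 1 (carry in) = 15 → F(15), carry out 0
  col 3: 0(0) + 0(0) + 0 (carry in) = 0 → 0(0), carry out 0
Reading digits MSB→LSB: 0F1A
Strip leading zeros: F1A
= 0xF1A


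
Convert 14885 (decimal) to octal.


Divide by 8 repeatedly:
14885 ÷ 8 = 1860 remainder 5
1860 ÷ 8 = 232 remainder 4
232 ÷ 8 = 29 remainder 0
29 ÷ 8 = 3 remainder 5
3 ÷ 8 = 0 remainder 3
Reading remainders bottom-up:
= 0o35045


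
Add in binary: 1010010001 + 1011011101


Align and add column by column (LSB to MSB, carry propagating):
  01010010001
+ 01011011101
  -----------
  col 0: 1 + 1 + 0 (carry in) = 2 → bit 0, carry out 1
  col 1: 0 + 0 + 1 (carry in) = 1 → bit 1, carry out 0
  col 2: 0 + 1 + 0 (carry in) = 1 → bit 1, carry out 0
  col 3: 0 + 1 + 0 (carry in) = 1 → bit 1, carry out 0
  col 4: 1 + 1 + 0 (carry in) = 2 → bit 0, carry out 1
  col 5: 0 + 0 + 1 (carry in) = 1 → bit 1, carry out 0
  col 6: 0 + 1 + 0 (carry in) = 1 → bit 1, carry out 0
  col 7: 1 + 1 + 0 (carry in) = 2 → bit 0, carry out 1
  col 8: 0 + 0 + 1 (carry in) = 1 → bit 1, carry out 0
  col 9: 1 + 1 + 0 (carry in) = 2 → bit 0, carry out 1
  col 10: 0 + 0 + 1 (carry in) = 1 → bit 1, carry out 0
Reading bits MSB→LSB: 10101101110
Strip leading zeros: 10101101110
= 10101101110


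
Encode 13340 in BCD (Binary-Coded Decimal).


Each digit → 4-bit binary:
  1 → 0001
  3 → 0011
  3 → 0011
  4 → 0100
  0 → 0000
= 0001 0011 0011 0100 0000


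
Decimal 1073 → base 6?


Divide by 6 repeatedly:
1073 ÷ 6 = 178 remainder 5
178 ÷ 6 = 29 remainder 4
29 ÷ 6 = 4 remainder 5
4 ÷ 6 = 0 remainder 4
Reading remainders bottom-up:
= 4545


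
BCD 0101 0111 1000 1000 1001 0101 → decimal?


Each 4-bit group → digit:
  0101 → 5
  0111 → 7
  1000 → 8
  1000 → 8
  1001 → 9
  0101 → 5
= 578895


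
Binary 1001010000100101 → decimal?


Positional values:
Bit 0: 1 × 2^0 = 1
Bit 2: 1 × 2^2 = 4
Bit 5: 1 × 2^5 = 32
Bit 10: 1 × 2^10 = 1024
Bit 12: 1 × 2^12 = 4096
Bit 15: 1 × 2^15 = 32768
Sum = 1 + 4 + 32 + 1024 + 4096 + 32768
= 37925


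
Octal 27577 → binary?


Each octal digit → 3 binary bits:
  2 = 010
  7 = 111
  5 = 101
  7 = 111
  7 = 111
Concatenate: 010 111 101 111 111
= 010111101111111


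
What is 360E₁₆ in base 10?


Positional values:
Position 0: E × 16^0 = 14 × 1 = 14
Position 1: 0 × 16^1 = 0 × 16 = 0
Position 2: 6 × 16^2 = 6 × 256 = 1536
Position 3: 3 × 16^3 = 3 × 4096 = 12288
Sum = 14 + 0 + 1536 + 12288
= 13838


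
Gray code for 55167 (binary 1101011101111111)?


Binary: 1101011101111111
Gray code: G = B XOR (B >> 1)
B >> 1 = 0110101110111111
1101011101111111 XOR 0110101110111111:
  1 XOR 0 = 1
  1 XOR 1 = 0
  0 XOR 1 = 1
  1 XOR 0 = 1
  0 XOR 1 = 1
  1 XOR 0 = 1
  1 XOR 1 = 0
  1 XOR 1 = 0
  0 XOR 1 = 1
  1 XOR 0 = 1
  1 XOR 1 = 0
  1 XOR 1 = 0
  1 XOR 1 = 0
  1 XOR 1 = 0
  1 XOR 1 = 0
  1 XOR 1 = 0
= 1011110011000000


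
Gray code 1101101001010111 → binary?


Gray code: 1101101001010111
MSB stays the same: 1
Each subsequent bit = prev_binary XOR current_gray:
  B[1] = 1 XOR 1 = 0
  B[2] = 0 XOR 0 = 0
  B[3] = 0 XOR 1 = 1
  B[4] = 1 XOR 1 = 0
  B[5] = 0 XOR 0 = 0
  B[6] = 0 XOR 1 = 1
  B[7] = 1 XOR 0 = 1
  B[8] = 1 XOR 0 = 1
  B[9] = 1 XOR 1 = 0
  B[10] = 0 XOR 0 = 0
  B[11] = 0 XOR 1 = 1
  B[12] = 1 XOR 0 = 1
  B[13] = 1 XOR 1 = 0
  B[14] = 0 XOR 1 = 1
  B[15] = 1 XOR 1 = 0
= 1001001110011010 (37786 decimal)


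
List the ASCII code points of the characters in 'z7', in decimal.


String: 'z7'  (2 characters)
Per-character ASCII lookup:
  'z': lowercase starts at 97: 'z' = 97 + 25 = 122
  '7': digits start at 48: '7' = 48 + 7 = 55
= 122 55


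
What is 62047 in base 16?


Divide by 16 repeatedly:
62047 ÷ 16 = 3877 remainder 15 (F)
3877 ÷ 16 = 242 remainder 5 (5)
242 ÷ 16 = 15 remainder 2 (2)
15 ÷ 16 = 0 remainder 15 (F)
Reading remainders bottom-up:
= 0xF25F


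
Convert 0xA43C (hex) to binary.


Each hex digit → 4 binary bits:
  A = 1010
  4 = 0100
  3 = 0011
  C = 1100
Concatenate: 1010 0100 0011 1100
= 1010010000111100


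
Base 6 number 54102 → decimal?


Positional values (base 6):
  2 × 6^0 = 2 × 1 = 2
  0 × 6^1 = 0 × 6 = 0
  1 × 6^2 = 1 × 36 = 36
  4 × 6^3 = 4 × 216 = 864
  5 × 6^4 = 5 × 1296 = 6480
Sum = 2 + 0 + 36 + 864 + 6480
= 7382


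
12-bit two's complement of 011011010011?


Original: 011011010011
Step 1 - Invert all bits: 100100101100
Step 2 - Add 1: 100100101100 + 1
= 100100101101 (represents -1747)


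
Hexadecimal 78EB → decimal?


Positional values:
Position 0: B × 16^0 = 11 × 1 = 11
Position 1: E × 16^1 = 14 × 16 = 224
Position 2: 8 × 16^2 = 8 × 256 = 2048
Position 3: 7 × 16^3 = 7 × 4096 = 28672
Sum = 11 + 224 + 2048 + 28672
= 30955


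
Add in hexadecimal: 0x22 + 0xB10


Align and add column by column (LSB to MSB, each column mod 16 with carry):
  0022
+ 0B10
  ----
  col 0: 2(2) + 0(0) + 0 (carry in) = 2 → 2(2), carry out 0
  col 1: 2(2) + 1(1) + 0 (carry in) = 3 → 3(3), carry out 0
  col 2: 0(0) + B(11) + 0 (carry in) = 11 → B(11), carry out 0
  col 3: 0(0) + 0(0) + 0 (carry in) = 0 → 0(0), carry out 0
Reading digits MSB→LSB: 0B32
Strip leading zeros: B32
= 0xB32


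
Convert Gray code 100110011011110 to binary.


Gray code: 100110011011110
MSB stays the same: 1
Each subsequent bit = prev_binary XOR current_gray:
  B[1] = 1 XOR 0 = 1
  B[2] = 1 XOR 0 = 1
  B[3] = 1 XOR 1 = 0
  B[4] = 0 XOR 1 = 1
  B[5] = 1 XOR 0 = 1
  B[6] = 1 XOR 0 = 1
  B[7] = 1 XOR 1 = 0
  B[8] = 0 XOR 1 = 1
  B[9] = 1 XOR 0 = 1
  B[10] = 1 XOR 1 = 0
  B[11] = 0 XOR 1 = 1
  B[12] = 1 XOR 1 = 0
  B[13] = 0 XOR 1 = 1
  B[14] = 1 XOR 0 = 1
= 111011101101011 (30571 decimal)


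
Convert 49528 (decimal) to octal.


Divide by 8 repeatedly:
49528 ÷ 8 = 6191 remainder 0
6191 ÷ 8 = 773 remainder 7
773 ÷ 8 = 96 remainder 5
96 ÷ 8 = 12 remainder 0
12 ÷ 8 = 1 remainder 4
1 ÷ 8 = 0 remainder 1
Reading remainders bottom-up:
= 0o140570


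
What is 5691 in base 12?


Divide by 12 repeatedly:
5691 ÷ 12 = 474 remainder 3
474 ÷ 12 = 39 remainder 6
39 ÷ 12 = 3 remainder 3
3 ÷ 12 = 0 remainder 3
Reading remainders bottom-up:
= 3363


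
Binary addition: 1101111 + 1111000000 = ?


Align and add column by column (LSB to MSB, carry propagating):
  00001101111
+ 01111000000
  -----------
  col 0: 1 + 0 + 0 (carry in) = 1 → bit 1, carry out 0
  col 1: 1 + 0 + 0 (carry in) = 1 → bit 1, carry out 0
  col 2: 1 + 0 + 0 (carry in) = 1 → bit 1, carry out 0
  col 3: 1 + 0 + 0 (carry in) = 1 → bit 1, carry out 0
  col 4: 0 + 0 + 0 (carry in) = 0 → bit 0, carry out 0
  col 5: 1 + 0 + 0 (carry in) = 1 → bit 1, carry out 0
  col 6: 1 + 1 + 0 (carry in) = 2 → bit 0, carry out 1
  col 7: 0 + 1 + 1 (carry in) = 2 → bit 0, carry out 1
  col 8: 0 + 1 + 1 (carry in) = 2 → bit 0, carry out 1
  col 9: 0 + 1 + 1 (carry in) = 2 → bit 0, carry out 1
  col 10: 0 + 0 + 1 (carry in) = 1 → bit 1, carry out 0
Reading bits MSB→LSB: 10000101111
Strip leading zeros: 10000101111
= 10000101111


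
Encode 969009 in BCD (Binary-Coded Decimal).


Each digit → 4-bit binary:
  9 → 1001
  6 → 0110
  9 → 1001
  0 → 0000
  0 → 0000
  9 → 1001
= 1001 0110 1001 0000 0000 1001


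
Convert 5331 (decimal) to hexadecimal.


Divide by 16 repeatedly:
5331 ÷ 16 = 333 remainder 3 (3)
333 ÷ 16 = 20 remainder 13 (D)
20 ÷ 16 = 1 remainder 4 (4)
1 ÷ 16 = 0 remainder 1 (1)
Reading remainders bottom-up:
= 0x14D3


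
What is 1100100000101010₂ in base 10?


Positional values:
Bit 1: 1 × 2^1 = 2
Bit 3: 1 × 2^3 = 8
Bit 5: 1 × 2^5 = 32
Bit 11: 1 × 2^11 = 2048
Bit 14: 1 × 2^14 = 16384
Bit 15: 1 × 2^15 = 32768
Sum = 2 + 8 + 32 + 2048 + 16384 + 32768
= 51242


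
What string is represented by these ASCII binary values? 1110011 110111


Codes (binary): 1110011 110111
Per-code ASCII lookup:
  1110011 = 115  (range 97-122: lowercase, 115 - 97 = 18) → 's'
  110111 = 55  (range 48-57: digits, 55 - 48 = 7) → '7'
= 's7'


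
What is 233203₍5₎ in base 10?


Positional values (base 5):
  3 × 5^0 = 3 × 1 = 3
  0 × 5^1 = 0 × 5 = 0
  2 × 5^2 = 2 × 25 = 50
  3 × 5^3 = 3 × 125 = 375
  3 × 5^4 = 3 × 625 = 1875
  2 × 5^5 = 2 × 3125 = 6250
Sum = 3 + 0 + 50 + 375 + 1875 + 6250
= 8553


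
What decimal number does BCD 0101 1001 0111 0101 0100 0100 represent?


Each 4-bit group → digit:
  0101 → 5
  1001 → 9
  0111 → 7
  0101 → 5
  0100 → 4
  0100 → 4
= 597544


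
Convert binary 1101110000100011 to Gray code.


Binary: 1101110000100011
Gray code: G = B XOR (B >> 1)
B >> 1 = 0110111000010001
1101110000100011 XOR 0110111000010001:
  1 XOR 0 = 1
  1 XOR 1 = 0
  0 XOR 1 = 1
  1 XOR 0 = 1
  1 XOR 1 = 0
  1 XOR 1 = 0
  0 XOR 1 = 1
  0 XOR 0 = 0
  0 XOR 0 = 0
  0 XOR 0 = 0
  1 XOR 0 = 1
  0 XOR 1 = 1
  0 XOR 0 = 0
  0 XOR 0 = 0
  1 XOR 0 = 1
  1 XOR 1 = 0
= 1011001000110010


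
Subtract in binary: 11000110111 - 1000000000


Align and subtract column by column (LSB to MSB, borrowing when needed):
  11000110111
- 01000000000
  -----------
  col 0: (1 - 0 borrow-in) - 0 → 1 - 0 = 1, borrow out 0
  col 1: (1 - 0 borrow-in) - 0 → 1 - 0 = 1, borrow out 0
  col 2: (1 - 0 borrow-in) - 0 → 1 - 0 = 1, borrow out 0
  col 3: (0 - 0 borrow-in) - 0 → 0 - 0 = 0, borrow out 0
  col 4: (1 - 0 borrow-in) - 0 → 1 - 0 = 1, borrow out 0
  col 5: (1 - 0 borrow-in) - 0 → 1 - 0 = 1, borrow out 0
  col 6: (0 - 0 borrow-in) - 0 → 0 - 0 = 0, borrow out 0
  col 7: (0 - 0 borrow-in) - 0 → 0 - 0 = 0, borrow out 0
  col 8: (0 - 0 borrow-in) - 0 → 0 - 0 = 0, borrow out 0
  col 9: (1 - 0 borrow-in) - 1 → 1 - 1 = 0, borrow out 0
  col 10: (1 - 0 borrow-in) - 0 → 1 - 0 = 1, borrow out 0
Reading bits MSB→LSB: 10000110111
Strip leading zeros: 10000110111
= 10000110111


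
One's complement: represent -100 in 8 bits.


Original: 01100100
Invert all bits:
  bit 0: 0 → 1
  bit 1: 1 → 0
  bit 2: 1 → 0
  bit 3: 0 → 1
  bit 4: 0 → 1
  bit 5: 1 → 0
  bit 6: 0 → 1
  bit 7: 0 → 1
= 10011011


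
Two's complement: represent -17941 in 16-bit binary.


Original: 0100011000010101
Step 1 - Invert all bits: 1011100111101010
Step 2 - Add 1: 1011100111101010 + 1
= 1011100111101011 (represents -17941)


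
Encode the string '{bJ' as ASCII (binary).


String: '{bJ'  (3 characters)
Per-character ASCII lookup:
  '{': special character: '{' = 123 → 1111011
  'b': lowercase starts at 97: 'b' = 97 + 1 = 98 → 1100010
  'J': uppercase starts at 65: 'J' = 65 + 9 = 74 → 1001010
= 1111011 1100010 1001010
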